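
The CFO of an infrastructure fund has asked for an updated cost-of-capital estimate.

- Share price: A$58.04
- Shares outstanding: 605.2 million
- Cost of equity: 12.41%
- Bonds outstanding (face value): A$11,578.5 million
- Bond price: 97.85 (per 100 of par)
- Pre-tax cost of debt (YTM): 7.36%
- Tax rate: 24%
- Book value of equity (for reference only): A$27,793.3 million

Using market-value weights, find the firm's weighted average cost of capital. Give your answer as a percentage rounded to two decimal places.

10.75%

Market value of equity E = 58.04 × 605.2m = 35125.808m. Market value of debt D = 11578.5m × 97.85/100 = 11329.56225m.
Total capital V = 35125.808 + 11329.56225 = 46455.37025.
Equity: weight = 35125.808/46455.37025 = 0.7561; cost = 12.41%.
Bonds outstanding: weight = 11329.56225/46455.37025 = 0.2439; after-tax cost = 7.36% × (1 − 24%) = 5.5936%.
WACC = 0.7561 × 12.4100% + 0.2439 × 5.5936% = 10.7476%.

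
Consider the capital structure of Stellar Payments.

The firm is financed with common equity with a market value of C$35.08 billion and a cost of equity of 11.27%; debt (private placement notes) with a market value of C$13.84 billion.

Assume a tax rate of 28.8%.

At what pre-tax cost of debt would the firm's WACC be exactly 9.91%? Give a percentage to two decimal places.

9.08%

Total capital V = 35.08 + 13.84 = 48.92.
Equity weight = 35.08/48.92 = 0.7171.
Private placement notes weight = 13.84/48.92 = 0.2829.
Equity contribution = 0.7171 × 11.27% = 8.0816%.
Remaining for debt = 9.91% − 8.0816% = 1.8284%.
Rd × (1 − 28.8%) × 0.2829 = 1.8284%  ⇒  Rd = 9.0770%.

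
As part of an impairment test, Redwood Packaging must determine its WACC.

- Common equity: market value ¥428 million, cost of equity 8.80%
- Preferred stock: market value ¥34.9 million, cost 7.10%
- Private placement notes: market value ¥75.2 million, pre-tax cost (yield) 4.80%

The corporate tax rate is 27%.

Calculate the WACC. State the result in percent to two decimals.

Total capital V = 428 + 34.9 + 75.2 = 538.1.
Equity: weight = 428/538.1 = 0.7954; cost = 8.8%.
Preferred: weight = 34.9/538.1 = 0.0649; cost = 7.1%.
Private placement notes: weight = 75.2/538.1 = 0.1398; after-tax cost = 4.8% × (1 − 27%) = 3.5040%.
WACC = 0.7954 × 8.8000% + 0.0649 × 7.1000% + 0.1398 × 3.5040% = 7.9496%.

7.95%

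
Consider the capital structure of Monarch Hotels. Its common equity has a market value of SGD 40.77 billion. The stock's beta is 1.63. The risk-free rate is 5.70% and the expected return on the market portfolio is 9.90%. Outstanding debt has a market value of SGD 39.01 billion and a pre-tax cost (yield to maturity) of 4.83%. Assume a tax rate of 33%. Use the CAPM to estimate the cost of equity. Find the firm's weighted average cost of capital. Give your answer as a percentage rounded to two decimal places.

7.99%

Market risk premium = 9.9% − 5.7% = 4.2%.
Cost of equity via CAPM: Re = 5.7% + 1.63 × 4.2% = 12.5460%.
Total capital V = 40.77 + 39.01 = 79.78.
Equity: weight = 40.77/79.78 = 0.5110; cost = 12.546%.
Debt: weight = 39.01/79.78 = 0.4890; after-tax cost = 4.83% × (1 − 33%) = 3.2361%.
WACC = 0.5110 × 12.5460% + 0.4890 × 3.2361% = 7.9937%.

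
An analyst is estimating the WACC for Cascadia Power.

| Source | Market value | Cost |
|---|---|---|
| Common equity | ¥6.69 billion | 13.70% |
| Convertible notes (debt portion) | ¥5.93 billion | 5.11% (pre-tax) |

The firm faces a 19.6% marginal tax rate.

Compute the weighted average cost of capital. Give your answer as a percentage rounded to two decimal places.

9.19%

Total capital V = 6.69 + 5.93 = 12.62.
Equity: weight = 6.69/12.62 = 0.5301; cost = 13.7%.
Convertible notes (debt portion): weight = 5.93/12.62 = 0.4699; after-tax cost = 5.11% × (1 − 19.6%) = 4.1084%.
WACC = 0.5301 × 13.7000% + 0.4699 × 4.1084% = 9.1930%.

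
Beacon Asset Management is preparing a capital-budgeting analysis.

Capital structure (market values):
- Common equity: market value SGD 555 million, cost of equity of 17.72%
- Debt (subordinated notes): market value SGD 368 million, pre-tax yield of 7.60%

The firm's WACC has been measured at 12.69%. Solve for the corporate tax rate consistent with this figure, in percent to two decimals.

32.84%

Total capital V = 555 + 368 = 923.
Equity weight = 555/923 = 0.6013.
Subordinated notes weight = 368/923 = 0.3987.
Equity contribution = 0.6013 × 17.72% = 10.6550%.
Debt contribution must be 12.69% − 10.6550% = 2.0350%.
0.3987 × 7.6% × (1 − T) = 2.0350%  ⇒  (1 − T) = 0.6716.
T = 32.8422%.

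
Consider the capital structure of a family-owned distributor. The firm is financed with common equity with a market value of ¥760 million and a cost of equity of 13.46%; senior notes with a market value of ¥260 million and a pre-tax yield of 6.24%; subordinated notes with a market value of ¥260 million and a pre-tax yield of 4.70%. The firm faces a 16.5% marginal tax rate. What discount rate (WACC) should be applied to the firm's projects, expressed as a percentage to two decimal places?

Total capital V = 760 + 260 + 260 = 1280.
Equity: weight = 760/1280 = 0.5938; cost = 13.46%.
Senior notes: weight = 260/1280 = 0.2031; after-tax cost = 6.24% × (1 − 16.5%) = 5.2104%.
Subordinated notes: weight = 260/1280 = 0.2031; after-tax cost = 4.7% × (1 − 16.5%) = 3.9245%.
WACC = 0.5938 × 13.4600% + 0.2031 × 5.2104% + 0.2031 × 3.9245% = 9.8474%.

9.85%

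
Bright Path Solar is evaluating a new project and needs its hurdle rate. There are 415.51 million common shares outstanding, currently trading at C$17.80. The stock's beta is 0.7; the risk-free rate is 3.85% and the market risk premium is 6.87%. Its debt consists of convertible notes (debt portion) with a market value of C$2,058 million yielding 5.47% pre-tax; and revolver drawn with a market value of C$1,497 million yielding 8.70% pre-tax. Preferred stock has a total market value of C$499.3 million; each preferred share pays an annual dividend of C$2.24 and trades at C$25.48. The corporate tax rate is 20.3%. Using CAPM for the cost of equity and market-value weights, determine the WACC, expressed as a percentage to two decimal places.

Cost of equity via CAPM: Re = 3.85% + 0.7 × 6.87% = 8.6590%.
Cost of preferred: Rp = 2.24 / 25.48 = 8.7912%.
Market value of equity E = 17.8 × 415.51m = 7396.078m.
Total capital V = 7396.078 + 499.3 + 2058 + 1497 = 11450.378.
Equity: weight = 7396.078/11450.378 = 0.6459; cost = 8.659%.
Preferred: weight = 499.3/11450.378 = 0.0436; cost = 8.7912%.
Convertible notes (debt portion): weight = 2058/11450.378 = 0.1797; after-tax cost = 5.47% × (1 − 20.3%) = 4.3596%.
Revolver drawn: weight = 1497/11450.378 = 0.1307; after-tax cost = 8.7% × (1 − 20.3%) = 6.9339%.
WACC = 0.6459 × 8.6590% + 0.0436 × 8.7912% + 0.1797 × 4.3596% + 0.1307 × 6.9339% = 7.6665%.

7.67%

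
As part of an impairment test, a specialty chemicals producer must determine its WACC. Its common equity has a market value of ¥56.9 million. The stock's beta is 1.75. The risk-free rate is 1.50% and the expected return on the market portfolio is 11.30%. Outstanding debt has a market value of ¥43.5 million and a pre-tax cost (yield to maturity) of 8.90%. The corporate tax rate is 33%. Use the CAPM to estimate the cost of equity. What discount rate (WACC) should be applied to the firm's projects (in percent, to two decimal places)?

13.15%

Market risk premium = 11.3% − 1.5% = 9.8%.
Cost of equity via CAPM: Re = 1.5% + 1.75 × 9.8% = 18.6500%.
Total capital V = 56.9 + 43.5 = 100.4.
Equity: weight = 56.9/100.4 = 0.5667; cost = 18.65%.
Debt: weight = 43.5/100.4 = 0.4333; after-tax cost = 8.9% × (1 − 33%) = 5.9630%.
WACC = 0.5667 × 18.6500% + 0.4333 × 5.9630% = 13.1531%.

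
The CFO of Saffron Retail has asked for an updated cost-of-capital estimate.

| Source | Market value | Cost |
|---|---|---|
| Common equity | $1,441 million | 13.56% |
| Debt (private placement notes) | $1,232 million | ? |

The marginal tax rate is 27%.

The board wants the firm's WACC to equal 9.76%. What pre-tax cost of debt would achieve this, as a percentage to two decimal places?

7.28%

Total capital V = 1441 + 1232 = 2673.
Equity weight = 1441/2673 = 0.5391.
Private placement notes weight = 1232/2673 = 0.4609.
Equity contribution = 0.5391 × 13.56% = 7.3101%.
Remaining for debt = 9.76% − 7.3101% = 2.4499%.
Rd × (1 − 27%) × 0.4609 = 2.4499%  ⇒  Rd = 7.2813%.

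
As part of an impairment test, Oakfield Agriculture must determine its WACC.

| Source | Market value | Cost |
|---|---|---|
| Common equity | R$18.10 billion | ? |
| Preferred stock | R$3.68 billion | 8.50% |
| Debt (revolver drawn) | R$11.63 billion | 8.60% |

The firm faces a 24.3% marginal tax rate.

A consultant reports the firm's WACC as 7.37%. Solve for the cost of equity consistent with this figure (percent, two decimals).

Total capital V = 18.1 + 3.68 + 11.63 = 33.41.
Equity weight = 18.1/33.41 = 0.5418.
Preferred weight = 3.68/33.41 = 0.1101.
Revolver drawn weight = 11.63/33.41 = 0.3481.
Debt contribution = 0.3481 × 8.6% × (1 − 24.3%) = 2.2662%.
Preferred contribution = 0.1101 × 8.5% = 0.9362%.
Required equity contribution = 7.37% − 3.2024% = 4.1676%.
Re = 4.1676% / 0.5418 = 7.6927%.

7.69%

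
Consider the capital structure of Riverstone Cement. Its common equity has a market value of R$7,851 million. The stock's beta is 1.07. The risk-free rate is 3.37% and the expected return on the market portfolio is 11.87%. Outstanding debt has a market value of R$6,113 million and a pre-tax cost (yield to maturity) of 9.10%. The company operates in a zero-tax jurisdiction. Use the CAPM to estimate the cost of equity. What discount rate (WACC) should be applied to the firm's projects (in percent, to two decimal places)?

10.99%

Market risk premium = 11.87% − 3.37% = 8.5%.
Cost of equity via CAPM: Re = 3.37% + 1.07 × 8.5% = 12.4650%.
Total capital V = 7851 + 6113 = 13964.
Equity: weight = 7851/13964 = 0.5622; cost = 12.465%.
Debt: weight = 6113/13964 = 0.4378; after-tax cost = 9.1% × (1 − 0%) = 9.1000%.
WACC = 0.5622 × 12.4650% + 0.4378 × 9.1000% = 10.9919%.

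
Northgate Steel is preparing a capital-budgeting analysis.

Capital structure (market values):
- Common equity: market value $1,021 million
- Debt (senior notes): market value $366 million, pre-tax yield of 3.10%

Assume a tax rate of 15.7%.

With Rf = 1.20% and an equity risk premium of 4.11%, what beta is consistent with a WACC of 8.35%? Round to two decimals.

Total capital V = 1021 + 366 = 1387.
Equity weight = 1021/1387 = 0.7361.
Senior notes weight = 366/1387 = 0.2639.
Debt contribution = 0.2639 × 3.1% × (1 − 15.7%) = 0.6896%.
Required equity contribution = 8.35% − 0.6896% = 7.6604%  ⇒  Re = 10.4064%.
CAPM: 10.4064% = 1.2% + β × 4.11%  ⇒  β = 2.2400.

2.24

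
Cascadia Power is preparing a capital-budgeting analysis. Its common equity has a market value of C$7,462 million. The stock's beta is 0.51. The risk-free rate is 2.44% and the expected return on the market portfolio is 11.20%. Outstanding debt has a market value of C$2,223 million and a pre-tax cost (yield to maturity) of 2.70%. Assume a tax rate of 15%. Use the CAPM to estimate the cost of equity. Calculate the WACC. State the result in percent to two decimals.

5.85%

Market risk premium = 11.2% − 2.44% = 8.76%.
Cost of equity via CAPM: Re = 2.44% + 0.51 × 8.76% = 6.9076%.
Total capital V = 7462 + 2223 = 9685.
Equity: weight = 7462/9685 = 0.7705; cost = 6.9076%.
Debt: weight = 2223/9685 = 0.2295; after-tax cost = 2.7% × (1 − 15%) = 2.2950%.
WACC = 0.7705 × 6.9076% + 0.2295 × 2.2950% = 5.8489%.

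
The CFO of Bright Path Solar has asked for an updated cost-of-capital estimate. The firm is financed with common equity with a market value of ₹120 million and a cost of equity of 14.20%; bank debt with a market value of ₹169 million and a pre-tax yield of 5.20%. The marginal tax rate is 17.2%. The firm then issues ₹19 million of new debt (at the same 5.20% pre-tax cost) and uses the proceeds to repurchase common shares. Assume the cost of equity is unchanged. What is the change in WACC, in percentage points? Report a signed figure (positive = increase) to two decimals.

-0.65 pp

Current WACC:
Total capital V = 120 + 169 = 289.
Equity: weight = 120/289 = 0.4152; cost = 14.2%.
Bank debt: weight = 169/289 = 0.5848; after-tax cost = 5.2% × (1 − 17.2%) = 4.3056%.
WACC = 0.4152 × 14.2000% + 0.5848 × 4.3056% = 8.4140%.
After the change:
Total capital V = 101 + 188 = 289.
Equity: weight = 101/289 = 0.3495; cost = 14.2%.
Bank debt: weight = 188/289 = 0.6505; after-tax cost = 5.2% × (1 − 17.2%) = 4.3056%.
WACC = 0.3495 × 14.2000% + 0.6505 × 4.3056% = 7.7635%.
Change in WACC = 7.7635% − 8.4140% = -0.6505 pp.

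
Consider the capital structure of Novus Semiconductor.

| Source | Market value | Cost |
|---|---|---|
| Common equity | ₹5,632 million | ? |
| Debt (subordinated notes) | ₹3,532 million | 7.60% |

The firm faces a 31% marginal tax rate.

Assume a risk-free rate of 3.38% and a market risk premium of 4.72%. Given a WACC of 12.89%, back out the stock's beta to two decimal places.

Total capital V = 5632 + 3532 = 9164.
Equity weight = 5632/9164 = 0.6146.
Subordinated notes weight = 3532/9164 = 0.3854.
Debt contribution = 0.3854 × 7.6% × (1 − 31%) = 2.0211%.
Required equity contribution = 12.89% − 2.0211% = 10.8689%  ⇒  Re = 17.6850%.
CAPM: 17.6850% = 3.38% + β × 4.72%  ⇒  β = 3.0307.

3.03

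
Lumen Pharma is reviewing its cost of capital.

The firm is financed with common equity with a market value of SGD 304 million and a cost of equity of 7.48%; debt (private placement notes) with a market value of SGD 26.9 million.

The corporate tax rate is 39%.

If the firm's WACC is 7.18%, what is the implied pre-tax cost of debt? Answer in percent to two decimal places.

Total capital V = 304 + 26.9 = 330.9.
Equity weight = 304/330.9 = 0.9187.
Private placement notes weight = 26.9/330.9 = 0.0813.
Equity contribution = 0.9187 × 7.48% = 6.8719%.
Remaining for debt = 7.18% − 6.8719% = 0.3081%.
Rd × (1 − 39%) × 0.0813 = 0.3081%  ⇒  Rd = 6.2126%.

6.21%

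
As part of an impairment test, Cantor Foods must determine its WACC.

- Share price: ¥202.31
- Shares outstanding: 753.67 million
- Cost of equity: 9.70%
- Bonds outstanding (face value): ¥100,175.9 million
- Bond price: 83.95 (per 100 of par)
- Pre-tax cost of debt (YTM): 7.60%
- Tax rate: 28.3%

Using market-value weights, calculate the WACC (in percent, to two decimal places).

8.19%

Market value of equity E = 202.31 × 753.67m = 152474.9777m. Market value of debt D = 100175.9m × 83.95/100 = 84097.66805m.
Total capital V = 152474.9777 + 84097.66805 = 236572.64575.
Equity: weight = 152474.9777/236572.64575 = 0.6445; cost = 9.7%.
Bonds outstanding: weight = 84097.66805/236572.64575 = 0.3555; after-tax cost = 7.6% × (1 − 28.3%) = 5.4492%.
WACC = 0.6445 × 9.7000% + 0.3555 × 5.4492% = 8.1889%.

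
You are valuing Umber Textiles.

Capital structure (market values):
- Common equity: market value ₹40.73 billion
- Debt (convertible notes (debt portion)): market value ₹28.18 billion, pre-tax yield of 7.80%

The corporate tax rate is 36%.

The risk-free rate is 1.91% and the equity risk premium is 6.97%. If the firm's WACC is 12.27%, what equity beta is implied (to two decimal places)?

Total capital V = 40.73 + 28.18 = 68.91.
Equity weight = 40.73/68.91 = 0.5911.
Convertible notes (debt portion) weight = 28.18/68.91 = 0.4089.
Debt contribution = 0.4089 × 7.8% × (1 − 36%) = 2.0414%.
Required equity contribution = 12.27% − 2.0414% = 10.2286%  ⇒  Re = 17.3055%.
CAPM: 17.3055% = 1.91% + β × 6.97%  ⇒  β = 2.2088.

2.21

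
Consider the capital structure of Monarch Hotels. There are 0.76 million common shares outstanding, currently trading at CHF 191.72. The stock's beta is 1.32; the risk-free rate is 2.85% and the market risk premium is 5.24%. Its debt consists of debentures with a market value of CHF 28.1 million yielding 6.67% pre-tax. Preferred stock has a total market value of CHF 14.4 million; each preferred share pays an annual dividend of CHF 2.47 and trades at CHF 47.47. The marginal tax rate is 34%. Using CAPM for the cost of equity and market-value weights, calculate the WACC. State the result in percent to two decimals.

Cost of equity via CAPM: Re = 2.85% + 1.32 × 5.24% = 9.7668%.
Cost of preferred: Rp = 2.47 / 47.47 = 5.2033%.
Market value of equity E = 191.72 × 0.76m = 145.7072m.
Total capital V = 145.7072 + 14.4 + 28.1 = 188.2072.
Equity: weight = 145.7072/188.2072 = 0.7742; cost = 9.7668%.
Preferred: weight = 14.4/188.2072 = 0.0765; cost = 5.2033%.
Debentures: weight = 28.1/188.2072 = 0.1493; after-tax cost = 6.67% × (1 − 34%) = 4.4022%.
WACC = 0.7742 × 9.7668% + 0.0765 × 5.2033% + 0.1493 × 4.4022% = 8.6167%.

8.62%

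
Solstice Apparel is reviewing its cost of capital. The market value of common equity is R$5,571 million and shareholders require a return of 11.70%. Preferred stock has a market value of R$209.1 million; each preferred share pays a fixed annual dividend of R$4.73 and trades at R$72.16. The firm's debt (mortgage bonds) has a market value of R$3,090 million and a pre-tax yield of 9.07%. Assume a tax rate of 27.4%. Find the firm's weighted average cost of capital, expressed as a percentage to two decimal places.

9.80%

Cost of preferred: Rp = 4.73 / 72.16 = 6.5549%.
Total capital V = 5571 + 209.1 + 3090 = 8870.1.
Equity: weight = 5571/8870.1 = 0.6281; cost = 11.7%.
Preferred: weight = 209.1/8870.1 = 0.0236; cost = 6.5549%.
Mortgage bonds: weight = 3090/8870.1 = 0.3484; after-tax cost = 9.07% × (1 − 27.4%) = 6.5848%.
WACC = 0.6281 × 11.7000% + 0.0236 × 6.5549% + 0.3484 × 6.5848% = 9.7968%.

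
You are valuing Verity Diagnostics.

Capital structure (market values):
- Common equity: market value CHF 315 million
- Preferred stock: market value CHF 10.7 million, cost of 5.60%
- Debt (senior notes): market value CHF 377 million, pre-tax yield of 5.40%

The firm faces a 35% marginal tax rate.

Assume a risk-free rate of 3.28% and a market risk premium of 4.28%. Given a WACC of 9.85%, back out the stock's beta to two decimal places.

3.34

Total capital V = 315 + 10.7 + 377 = 702.7.
Equity weight = 315/702.7 = 0.4483.
Preferred weight = 10.7/702.7 = 0.0152.
Senior notes weight = 377/702.7 = 0.5365.
Debt contribution = 0.5365 × 5.4% × (1 − 35%) = 1.8831%.
Preferred contribution = 0.0152 × 5.6% = 0.0853%.
Required equity contribution = 9.85% − 1.9684% = 7.8816%  ⇒  Re = 17.5822%.
CAPM: 17.5822% = 3.28% + β × 4.28%  ⇒  β = 3.3416.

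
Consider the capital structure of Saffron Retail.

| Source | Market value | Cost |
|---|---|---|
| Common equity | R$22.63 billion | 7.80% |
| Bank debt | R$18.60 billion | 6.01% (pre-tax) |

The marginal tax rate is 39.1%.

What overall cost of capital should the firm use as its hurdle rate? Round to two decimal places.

Total capital V = 22.63 + 18.6 = 41.23.
Equity: weight = 22.63/41.23 = 0.5489; cost = 7.8%.
Bank debt: weight = 18.6/41.23 = 0.4511; after-tax cost = 6.01% × (1 − 39.1%) = 3.6601%.
WACC = 0.5489 × 7.8000% + 0.4511 × 3.6601% = 5.9324%.

5.93%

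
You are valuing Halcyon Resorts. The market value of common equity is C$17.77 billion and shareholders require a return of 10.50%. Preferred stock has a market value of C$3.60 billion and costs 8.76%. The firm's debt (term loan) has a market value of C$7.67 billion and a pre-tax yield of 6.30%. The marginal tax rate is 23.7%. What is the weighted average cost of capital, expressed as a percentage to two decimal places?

8.78%

Total capital V = 17.77 + 3.6 + 7.67 = 29.04.
Equity: weight = 17.77/29.04 = 0.6119; cost = 10.5%.
Preferred: weight = 3.6/29.04 = 0.1240; cost = 8.76%.
Term loan: weight = 7.67/29.04 = 0.2641; after-tax cost = 6.3% × (1 − 23.7%) = 4.8069%.
WACC = 0.6119 × 10.5000% + 0.1240 × 8.7600% + 0.2641 × 4.8069% = 8.7806%.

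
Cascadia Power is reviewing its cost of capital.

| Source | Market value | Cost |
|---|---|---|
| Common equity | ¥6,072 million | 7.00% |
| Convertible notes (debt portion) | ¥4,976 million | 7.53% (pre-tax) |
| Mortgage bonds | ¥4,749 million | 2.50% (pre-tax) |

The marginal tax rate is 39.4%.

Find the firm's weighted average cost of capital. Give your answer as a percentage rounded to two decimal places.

Total capital V = 6072 + 4976 + 4749 = 15797.
Equity: weight = 6072/15797 = 0.3844; cost = 7%.
Convertible notes (debt portion): weight = 4976/15797 = 0.3150; after-tax cost = 7.53% × (1 − 39.4%) = 4.5632%.
Mortgage bonds: weight = 4749/15797 = 0.3006; after-tax cost = 2.5% × (1 − 39.4%) = 1.5150%.
WACC = 0.3844 × 7.0000% + 0.3150 × 4.5632% + 0.3006 × 1.5150% = 4.5835%.

4.58%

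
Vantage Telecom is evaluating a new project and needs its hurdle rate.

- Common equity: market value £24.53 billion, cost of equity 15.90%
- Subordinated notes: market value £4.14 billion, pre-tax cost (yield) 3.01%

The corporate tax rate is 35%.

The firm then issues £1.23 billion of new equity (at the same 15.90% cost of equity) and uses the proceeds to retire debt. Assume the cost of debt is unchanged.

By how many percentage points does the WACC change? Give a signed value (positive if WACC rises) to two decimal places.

Current WACC:
Total capital V = 24.53 + 4.14 = 28.67.
Equity: weight = 24.53/28.67 = 0.8556; cost = 15.9%.
Subordinated notes: weight = 4.14/28.67 = 0.1444; after-tax cost = 3.01% × (1 − 35%) = 1.9565%.
WACC = 0.8556 × 15.9000% + 0.1444 × 1.9565% = 13.8865%.
After the change:
Total capital V = 25.76 + 2.91 = 28.67.
Equity: weight = 25.76/28.67 = 0.8985; cost = 15.9%.
Subordinated notes: weight = 2.91/28.67 = 0.1015; after-tax cost = 3.01% × (1 − 35%) = 1.9565%.
WACC = 0.8985 × 15.9000% + 0.1015 × 1.9565% = 14.4847%.
Change in WACC = 14.4847% − 13.8865% = 0.5982 pp.

+0.60 pp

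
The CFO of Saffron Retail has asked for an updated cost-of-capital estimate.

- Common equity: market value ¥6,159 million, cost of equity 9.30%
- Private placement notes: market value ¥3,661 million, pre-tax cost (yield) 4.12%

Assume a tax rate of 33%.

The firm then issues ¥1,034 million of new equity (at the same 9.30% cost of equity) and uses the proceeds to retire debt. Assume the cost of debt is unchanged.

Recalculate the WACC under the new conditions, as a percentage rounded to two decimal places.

7.55%

After the change:
Total capital V = 7193 + 2627 = 9820.
Equity: weight = 7193/9820 = 0.7325; cost = 9.3%.
Private placement notes: weight = 2627/9820 = 0.2675; after-tax cost = 4.12% × (1 − 33%) = 2.7604%.
WACC = 0.7325 × 9.3000% + 0.2675 × 2.7604% = 7.5506%.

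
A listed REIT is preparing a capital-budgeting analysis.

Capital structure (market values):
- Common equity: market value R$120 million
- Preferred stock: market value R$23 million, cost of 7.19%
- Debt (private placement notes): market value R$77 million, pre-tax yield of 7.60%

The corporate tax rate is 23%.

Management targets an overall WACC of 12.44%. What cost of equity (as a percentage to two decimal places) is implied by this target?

17.67%

Total capital V = 120 + 23 + 77 = 220.
Equity weight = 120/220 = 0.5455.
Preferred weight = 23/220 = 0.1045.
Private placement notes weight = 77/220 = 0.3500.
Debt contribution = 0.3500 × 7.6% × (1 − 23%) = 2.0482%.
Preferred contribution = 0.1045 × 7.19% = 0.7517%.
Required equity contribution = 12.44% − 2.7999% = 9.6401%.
Re = 9.6401% / 0.5455 = 17.6735%.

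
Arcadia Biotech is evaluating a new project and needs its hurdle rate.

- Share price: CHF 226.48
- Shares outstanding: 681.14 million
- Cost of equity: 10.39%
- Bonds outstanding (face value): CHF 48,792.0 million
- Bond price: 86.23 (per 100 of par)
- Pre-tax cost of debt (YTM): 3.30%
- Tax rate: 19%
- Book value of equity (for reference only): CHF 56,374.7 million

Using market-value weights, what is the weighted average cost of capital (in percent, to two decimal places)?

8.74%

Market value of equity E = 226.48 × 681.14m = 154264.5872m. Market value of debt D = 48792m × 86.23/100 = 42073.3416m.
Total capital V = 154264.5872 + 42073.3416 = 196337.9288.
Equity: weight = 154264.5872/196337.9288 = 0.7857; cost = 10.39%.
Bonds outstanding: weight = 42073.3416/196337.9288 = 0.2143; after-tax cost = 3.3% × (1 − 19%) = 2.6730%.
WACC = 0.7857 × 10.3900% + 0.2143 × 2.6730% = 8.7363%.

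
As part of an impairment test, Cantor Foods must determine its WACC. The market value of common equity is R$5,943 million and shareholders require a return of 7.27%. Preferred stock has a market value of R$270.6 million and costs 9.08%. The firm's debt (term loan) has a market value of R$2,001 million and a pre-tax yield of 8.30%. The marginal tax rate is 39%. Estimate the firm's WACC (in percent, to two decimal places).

Total capital V = 5943 + 270.6 + 2001 = 8214.6.
Equity: weight = 5943/8214.6 = 0.7235; cost = 7.27%.
Preferred: weight = 270.6/8214.6 = 0.0329; cost = 9.08%.
Term loan: weight = 2001/8214.6 = 0.2436; after-tax cost = 8.3% × (1 − 39%) = 5.0630%.
WACC = 0.7235 × 7.2700% + 0.0329 × 9.0800% + 0.2436 × 5.0630% = 6.7920%.

6.79%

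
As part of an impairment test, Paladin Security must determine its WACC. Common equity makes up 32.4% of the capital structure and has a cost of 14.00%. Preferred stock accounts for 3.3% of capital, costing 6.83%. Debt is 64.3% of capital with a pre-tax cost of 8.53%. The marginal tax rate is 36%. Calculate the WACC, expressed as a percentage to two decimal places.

8.27%

After-tax cost of debt = 8.53% × (1 − 36%) = 5.4592%.
WACC = 0.324 × 14.0000% + 0.033 × 6.8300% + 0.643 × 5.4592% = 8.2717%.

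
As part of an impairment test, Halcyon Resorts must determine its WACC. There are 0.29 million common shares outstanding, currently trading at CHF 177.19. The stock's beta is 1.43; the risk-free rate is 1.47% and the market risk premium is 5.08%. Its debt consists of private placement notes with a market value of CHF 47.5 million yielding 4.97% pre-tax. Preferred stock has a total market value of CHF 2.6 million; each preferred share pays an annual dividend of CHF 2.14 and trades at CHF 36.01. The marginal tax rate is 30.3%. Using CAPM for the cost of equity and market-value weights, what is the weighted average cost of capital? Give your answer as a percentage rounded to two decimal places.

Cost of equity via CAPM: Re = 1.47% + 1.43 × 5.08% = 8.7344%.
Cost of preferred: Rp = 2.14 / 36.01 = 5.9428%.
Market value of equity E = 177.19 × 0.29m = 51.3851m.
Total capital V = 51.3851 + 2.6 + 47.5 = 101.4851.
Equity: weight = 51.3851/101.4851 = 0.5063; cost = 8.7344%.
Preferred: weight = 2.6/101.4851 = 0.0256; cost = 5.9428%.
Private placement notes: weight = 47.5/101.4851 = 0.4680; after-tax cost = 4.97% × (1 − 30.3%) = 3.4641%.
WACC = 0.5063 × 8.7344% + 0.0256 × 5.9428% + 0.4680 × 3.4641% = 6.1961%.

6.20%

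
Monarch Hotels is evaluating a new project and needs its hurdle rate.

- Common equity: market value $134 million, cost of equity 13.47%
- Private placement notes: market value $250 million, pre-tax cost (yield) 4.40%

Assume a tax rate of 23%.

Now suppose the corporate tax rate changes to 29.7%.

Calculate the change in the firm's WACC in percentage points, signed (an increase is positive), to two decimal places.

-0.19 pp

Current WACC:
Total capital V = 134 + 250 = 384.
Equity: weight = 134/384 = 0.3490; cost = 13.47%.
Private placement notes: weight = 250/384 = 0.6510; after-tax cost = 4.4% × (1 − 23%) = 3.3880%.
WACC = 0.3490 × 13.4700% + 0.6510 × 3.3880% = 6.9062%.
After the change:
Total capital V = 134 + 250 = 384.
Equity: weight = 134/384 = 0.3490; cost = 13.47%.
Private placement notes: weight = 250/384 = 0.6510; after-tax cost = 4.4% × (1 − 29.7%) = 3.0932%.
WACC = 0.3490 × 13.4700% + 0.6510 × 3.0932% = 6.7143%.
Change in WACC = 6.7143% − 6.9062% = -0.1919 pp.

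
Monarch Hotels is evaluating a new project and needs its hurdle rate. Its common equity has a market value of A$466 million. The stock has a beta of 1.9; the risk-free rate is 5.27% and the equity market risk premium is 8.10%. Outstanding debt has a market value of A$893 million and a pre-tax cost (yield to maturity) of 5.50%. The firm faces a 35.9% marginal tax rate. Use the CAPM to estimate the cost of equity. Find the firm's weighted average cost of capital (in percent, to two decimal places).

Cost of equity via CAPM: Re = 5.27% + 1.9 × 8.1% = 20.6600%.
Total capital V = 466 + 893 = 1359.
Equity: weight = 466/1359 = 0.3429; cost = 20.66%.
Debt: weight = 893/1359 = 0.6571; after-tax cost = 5.5% × (1 − 35.9%) = 3.5255%.
WACC = 0.3429 × 20.6600% + 0.6571 × 3.5255% = 9.4009%.

9.40%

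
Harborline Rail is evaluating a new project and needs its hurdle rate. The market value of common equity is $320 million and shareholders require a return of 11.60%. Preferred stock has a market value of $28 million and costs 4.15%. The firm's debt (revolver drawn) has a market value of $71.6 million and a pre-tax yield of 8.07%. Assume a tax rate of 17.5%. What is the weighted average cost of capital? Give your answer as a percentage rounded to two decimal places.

10.26%

Total capital V = 320 + 28 + 71.6 = 419.6.
Equity: weight = 320/419.6 = 0.7626; cost = 11.6%.
Preferred: weight = 28/419.6 = 0.0667; cost = 4.15%.
Revolver drawn: weight = 71.6/419.6 = 0.1706; after-tax cost = 8.07% × (1 − 17.5%) = 6.6578%.
WACC = 0.7626 × 11.6000% + 0.0667 × 4.1500% + 0.1706 × 6.6578% = 10.2595%.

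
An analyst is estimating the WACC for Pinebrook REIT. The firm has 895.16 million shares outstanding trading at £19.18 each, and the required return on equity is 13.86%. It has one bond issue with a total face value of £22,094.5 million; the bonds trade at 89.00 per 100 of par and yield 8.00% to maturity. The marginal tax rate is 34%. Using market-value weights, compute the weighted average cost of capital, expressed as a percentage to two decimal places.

Market value of equity E = 19.18 × 895.16m = 17169.1688m. Market value of debt D = 22094.5m × 89.0/100 = 19664.105m.
Total capital V = 17169.1688 + 19664.105 = 36833.2738.
Equity: weight = 17169.1688/36833.2738 = 0.4661; cost = 13.86%.
Bonds outstanding: weight = 19664.105/36833.2738 = 0.5339; after-tax cost = 8% × (1 − 34%) = 5.2800%.
WACC = 0.4661 × 13.8600% + 0.5339 × 5.2800% = 9.2794%.

9.28%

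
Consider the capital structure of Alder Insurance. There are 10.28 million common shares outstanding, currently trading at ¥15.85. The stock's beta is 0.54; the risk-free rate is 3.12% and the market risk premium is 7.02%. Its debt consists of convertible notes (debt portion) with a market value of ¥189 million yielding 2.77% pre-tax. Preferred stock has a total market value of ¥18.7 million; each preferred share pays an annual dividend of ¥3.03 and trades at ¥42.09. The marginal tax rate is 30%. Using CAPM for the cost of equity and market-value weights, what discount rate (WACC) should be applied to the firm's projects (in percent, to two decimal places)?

Cost of equity via CAPM: Re = 3.12% + 0.54 × 7.02% = 6.9108%.
Cost of preferred: Rp = 3.03 / 42.09 = 7.1989%.
Market value of equity E = 15.85 × 10.28m = 162.938m.
Total capital V = 162.938 + 18.7 + 189 = 370.638.
Equity: weight = 162.938/370.638 = 0.4396; cost = 6.9108%.
Preferred: weight = 18.7/370.638 = 0.0505; cost = 7.1989%.
Convertible notes (debt portion): weight = 189/370.638 = 0.5099; after-tax cost = 2.77% × (1 − 30%) = 1.9390%.
WACC = 0.4396 × 6.9108% + 0.0505 × 7.1989% + 0.5099 × 1.9390% = 4.3901%.

4.39%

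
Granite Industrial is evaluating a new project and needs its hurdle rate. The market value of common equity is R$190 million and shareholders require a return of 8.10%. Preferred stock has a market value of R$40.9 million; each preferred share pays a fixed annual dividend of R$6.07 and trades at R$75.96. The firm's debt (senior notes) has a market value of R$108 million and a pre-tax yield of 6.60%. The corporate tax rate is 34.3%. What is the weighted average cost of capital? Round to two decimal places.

Cost of preferred: Rp = 6.07 / 75.96 = 7.9910%.
Total capital V = 190 + 40.9 + 108 = 338.9.
Equity: weight = 190/338.9 = 0.5606; cost = 8.1%.
Preferred: weight = 40.9/338.9 = 0.1207; cost = 7.991%.
Senior notes: weight = 108/338.9 = 0.3187; after-tax cost = 6.6% × (1 − 34.3%) = 4.3362%.
WACC = 0.5606 × 8.1000% + 0.1207 × 7.9910% + 0.3187 × 4.3362% = 6.8874%.

6.89%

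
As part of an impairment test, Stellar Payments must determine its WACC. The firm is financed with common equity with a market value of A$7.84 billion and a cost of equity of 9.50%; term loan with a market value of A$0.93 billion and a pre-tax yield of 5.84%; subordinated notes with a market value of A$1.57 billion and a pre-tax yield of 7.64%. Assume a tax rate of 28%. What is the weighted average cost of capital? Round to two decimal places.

Total capital V = 7.84 + 0.93 + 1.57 = 10.34.
Equity: weight = 7.84/10.34 = 0.7582; cost = 9.5%.
Term loan: weight = 0.93/10.34 = 0.0899; after-tax cost = 5.84% × (1 − 28%) = 4.2048%.
Subordinated notes: weight = 1.57/10.34 = 0.1518; after-tax cost = 7.64% × (1 − 28%) = 5.5008%.
WACC = 0.7582 × 9.5000% + 0.0899 × 4.2048% + 0.1518 × 5.5008% = 8.4165%.

8.42%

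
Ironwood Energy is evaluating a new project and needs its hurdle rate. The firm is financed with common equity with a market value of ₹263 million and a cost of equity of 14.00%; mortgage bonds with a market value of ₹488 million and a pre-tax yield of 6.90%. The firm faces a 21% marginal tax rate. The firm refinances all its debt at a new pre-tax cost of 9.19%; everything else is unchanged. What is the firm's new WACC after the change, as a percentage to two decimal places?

9.62%

After the change:
Total capital V = 263 + 488 = 751.
Equity: weight = 263/751 = 0.3502; cost = 14%.
Mortgage bonds: weight = 488/751 = 0.6498; after-tax cost = 9.19% × (1 − 21%) = 7.2601%.
WACC = 0.3502 × 14.0000% + 0.6498 × 7.2601% = 9.6204%.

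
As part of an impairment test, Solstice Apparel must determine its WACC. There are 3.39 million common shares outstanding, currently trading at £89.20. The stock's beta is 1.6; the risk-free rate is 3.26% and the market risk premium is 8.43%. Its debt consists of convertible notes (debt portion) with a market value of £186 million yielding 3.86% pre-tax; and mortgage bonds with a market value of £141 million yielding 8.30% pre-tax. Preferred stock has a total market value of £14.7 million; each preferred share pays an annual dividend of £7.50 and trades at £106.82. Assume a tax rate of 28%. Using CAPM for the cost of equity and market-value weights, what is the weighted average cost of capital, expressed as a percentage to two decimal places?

Cost of equity via CAPM: Re = 3.26% + 1.6 × 8.43% = 16.7480%.
Cost of preferred: Rp = 7.5 / 106.82 = 7.0212%.
Market value of equity E = 89.2 × 3.39m = 302.388m.
Total capital V = 302.388 + 14.7 + 186 + 141 = 644.088.
Equity: weight = 302.388/644.088 = 0.4695; cost = 16.748%.
Preferred: weight = 14.7/644.088 = 0.0228; cost = 7.0212%.
Convertible notes (debt portion): weight = 186/644.088 = 0.2888; after-tax cost = 3.86% × (1 − 28%) = 2.7792%.
Mortgage bonds: weight = 141/644.088 = 0.2189; after-tax cost = 8.3% × (1 − 28%) = 5.9760%.
WACC = 0.4695 × 16.7480% + 0.0228 × 7.0212% + 0.2888 × 2.7792% + 0.2189 × 5.9760% = 10.1339%.

10.13%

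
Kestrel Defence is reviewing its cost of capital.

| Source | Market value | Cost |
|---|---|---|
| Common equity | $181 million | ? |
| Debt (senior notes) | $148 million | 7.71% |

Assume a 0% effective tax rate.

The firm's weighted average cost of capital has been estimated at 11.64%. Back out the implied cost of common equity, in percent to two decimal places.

14.85%

Total capital V = 181 + 148 = 329.
Equity weight = 181/329 = 0.5502.
Senior notes weight = 148/329 = 0.4498.
Debt contribution = 0.4498 × 7.71% × (1 − 0%) = 3.4683%.
Required equity contribution = 11.64% − 3.4683% = 8.1717%.
Re = 8.1717% / 0.5502 = 14.8535%.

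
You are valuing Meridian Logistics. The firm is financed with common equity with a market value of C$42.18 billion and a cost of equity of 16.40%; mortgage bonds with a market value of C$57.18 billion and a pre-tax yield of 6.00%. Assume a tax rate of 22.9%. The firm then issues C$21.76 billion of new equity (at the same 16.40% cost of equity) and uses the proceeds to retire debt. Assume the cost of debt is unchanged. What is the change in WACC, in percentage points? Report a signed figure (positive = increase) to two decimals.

+2.58 pp

Current WACC:
Total capital V = 42.18 + 57.18 = 99.36.
Equity: weight = 42.18/99.36 = 0.4245; cost = 16.4%.
Mortgage bonds: weight = 57.18/99.36 = 0.5755; after-tax cost = 6% × (1 − 22.9%) = 4.6260%.
WACC = 0.4245 × 16.4000% + 0.5755 × 4.6260% = 9.6243%.
After the change:
Total capital V = 63.94 + 35.42 = 99.36.
Equity: weight = 63.94/99.36 = 0.6435; cost = 16.4%.
Mortgage bonds: weight = 35.42/99.36 = 0.3565; after-tax cost = 6% × (1 − 22.9%) = 4.6260%.
WACC = 0.6435 × 16.4000% + 0.3565 × 4.6260% = 12.2028%.
Change in WACC = 12.2028% − 9.6243% = 2.5785 pp.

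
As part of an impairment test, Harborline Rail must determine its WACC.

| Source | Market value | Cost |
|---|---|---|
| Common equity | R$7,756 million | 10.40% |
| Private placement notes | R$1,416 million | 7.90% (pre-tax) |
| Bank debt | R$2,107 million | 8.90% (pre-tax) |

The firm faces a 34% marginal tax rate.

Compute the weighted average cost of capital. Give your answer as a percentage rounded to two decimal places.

8.90%

Total capital V = 7756 + 1416 + 2107 = 11279.
Equity: weight = 7756/11279 = 0.6876; cost = 10.4%.
Private placement notes: weight = 1416/11279 = 0.1255; after-tax cost = 7.9% × (1 − 34%) = 5.2140%.
Bank debt: weight = 2107/11279 = 0.1868; after-tax cost = 8.9% × (1 − 34%) = 5.8740%.
WACC = 0.6876 × 10.4000% + 0.1255 × 5.2140% + 0.1868 × 5.8740% = 8.9034%.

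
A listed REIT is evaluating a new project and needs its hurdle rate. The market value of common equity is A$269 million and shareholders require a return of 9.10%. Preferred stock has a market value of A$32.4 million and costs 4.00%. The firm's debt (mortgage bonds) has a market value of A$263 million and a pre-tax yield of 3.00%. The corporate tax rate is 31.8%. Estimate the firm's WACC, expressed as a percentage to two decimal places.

5.52%

Total capital V = 269 + 32.4 + 263 = 564.4.
Equity: weight = 269/564.4 = 0.4766; cost = 9.1%.
Preferred: weight = 32.4/564.4 = 0.0574; cost = 4%.
Mortgage bonds: weight = 263/564.4 = 0.4660; after-tax cost = 3% × (1 − 31.8%) = 2.0460%.
WACC = 0.4766 × 9.1000% + 0.0574 × 4.0000% + 0.4660 × 2.0460% = 5.5202%.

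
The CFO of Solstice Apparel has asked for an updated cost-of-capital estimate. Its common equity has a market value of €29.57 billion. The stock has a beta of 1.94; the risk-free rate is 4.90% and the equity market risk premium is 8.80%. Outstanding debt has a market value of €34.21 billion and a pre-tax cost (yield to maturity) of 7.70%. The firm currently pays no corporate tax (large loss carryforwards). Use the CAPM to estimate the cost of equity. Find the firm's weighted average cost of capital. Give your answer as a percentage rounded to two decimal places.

14.32%

Cost of equity via CAPM: Re = 4.9% + 1.94 × 8.8% = 21.9720%.
Total capital V = 29.57 + 34.21 = 63.78.
Equity: weight = 29.57/63.78 = 0.4636; cost = 21.972%.
Debt: weight = 34.21/63.78 = 0.5364; after-tax cost = 7.7% × (1 − 0%) = 7.7000%.
WACC = 0.4636 × 21.9720% + 0.5364 × 7.7000% = 14.3169%.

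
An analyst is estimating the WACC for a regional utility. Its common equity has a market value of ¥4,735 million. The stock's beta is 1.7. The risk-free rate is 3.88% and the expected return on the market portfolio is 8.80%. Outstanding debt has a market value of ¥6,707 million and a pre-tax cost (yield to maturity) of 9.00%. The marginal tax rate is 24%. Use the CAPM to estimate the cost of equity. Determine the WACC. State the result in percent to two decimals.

9.08%

Market risk premium = 8.8% − 3.88% = 4.92%.
Cost of equity via CAPM: Re = 3.88% + 1.7 × 4.92% = 12.2440%.
Total capital V = 4735 + 6707 = 11442.
Equity: weight = 4735/11442 = 0.4138; cost = 12.244%.
Debt: weight = 6707/11442 = 0.5862; after-tax cost = 9% × (1 − 24%) = 6.8400%.
WACC = 0.4138 × 12.2440% + 0.5862 × 6.8400% = 9.0763%.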